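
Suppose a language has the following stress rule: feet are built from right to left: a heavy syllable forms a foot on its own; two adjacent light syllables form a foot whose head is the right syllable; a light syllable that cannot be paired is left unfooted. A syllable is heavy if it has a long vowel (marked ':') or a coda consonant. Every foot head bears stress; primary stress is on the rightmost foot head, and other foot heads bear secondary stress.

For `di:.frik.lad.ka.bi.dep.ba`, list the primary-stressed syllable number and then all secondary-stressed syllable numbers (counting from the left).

Weights: 1 di: H, 2 frik H, 3 lad H, 4 ka L, 5 bi L, 6 dep H, 7 ba L.
Parse right to left (heavy = foot alone; LL = one foot; stranded L unfooted): (ˈdi:) (ˈfrik) (ˈlad) (ka.ˈbi) (ˈdep) ba.
Foot heads: 1, 2, 3, 5, 6.
Primary stress on the rightmost head = syllable 6.
Secondary stress on 1, 2, 3, 5: ˌdi:.ˌfrik.ˌlad.ka.ˌbi.ˈdep.ba.

primary 6, secondary 1, 2, 3, 5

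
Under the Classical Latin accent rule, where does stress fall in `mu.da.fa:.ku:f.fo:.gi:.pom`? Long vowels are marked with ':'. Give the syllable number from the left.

Classical Latin: stress the penult if heavy (long vowel or closed), else the antepenult.
Weights: 5 fo: H, 6 gi: H, 7 pom H.
The penult (syllable 6, gi:) is heavy, so it takes stress.
Stress on syllable 6: mu.da.fa:.ku:f.fo:.ˈgi:.pom.

6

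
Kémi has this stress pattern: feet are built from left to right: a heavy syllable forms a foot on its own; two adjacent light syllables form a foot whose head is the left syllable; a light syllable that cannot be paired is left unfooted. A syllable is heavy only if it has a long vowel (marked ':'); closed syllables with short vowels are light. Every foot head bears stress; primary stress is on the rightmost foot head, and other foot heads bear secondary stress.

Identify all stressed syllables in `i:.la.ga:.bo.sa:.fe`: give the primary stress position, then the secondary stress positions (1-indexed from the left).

primary 5, secondary 1, 3

Weights: 1 i: H, 2 la L, 3 ga: H, 4 bo L, 5 sa: H, 6 fe L.
Parse left to right (heavy = foot alone; LL = one foot; stranded L unfooted): (ˈi:) la (ˈga:) bo (ˈsa:) fe.
Foot heads: 1, 3, 5.
Primary stress on the rightmost head = syllable 5.
Secondary stress on 1, 3: ˌi:.la.ˌga:.bo.ˈsa:.fe.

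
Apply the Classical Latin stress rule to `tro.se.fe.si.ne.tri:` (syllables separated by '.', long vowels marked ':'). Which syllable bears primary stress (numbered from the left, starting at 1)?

Classical Latin: stress the penult if heavy (long vowel or closed), else the antepenult.
Weights: 4 si L, 5 ne L, 6 tri: H.
The penult (syllable 5, ne) is light, so stress falls on the antepenult (syllable 4, si).
Stress on syllable 4: tro.se.fe.ˈsi.ne.tri:.

4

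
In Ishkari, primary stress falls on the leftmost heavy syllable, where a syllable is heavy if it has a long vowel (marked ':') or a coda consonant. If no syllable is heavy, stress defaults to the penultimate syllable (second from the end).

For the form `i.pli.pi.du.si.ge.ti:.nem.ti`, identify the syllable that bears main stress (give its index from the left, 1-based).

Weights: 1 i L, 2 pli L, 3 pi L, 4 du L, 5 si L, 6 ge L, 7 ti: H, 8 nem H, 9 ti L.
Heavy syllables in the domain: 7, 8. The leftmost is syllable 7 (ti:).
Primary stress: syllable 7 → i.pli.pi.du.si.ge.ˈti:.nem.ti.

7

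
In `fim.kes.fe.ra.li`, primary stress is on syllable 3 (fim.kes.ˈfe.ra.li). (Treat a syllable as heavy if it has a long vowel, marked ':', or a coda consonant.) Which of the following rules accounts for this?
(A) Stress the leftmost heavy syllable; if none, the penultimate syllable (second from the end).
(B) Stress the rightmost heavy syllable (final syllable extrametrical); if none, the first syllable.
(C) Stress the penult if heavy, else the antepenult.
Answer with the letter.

C

Rule A → syllable 1 (observed: 3).
Rule B → syllable 2 (observed: 3).
Rule C → syllable 3 ✓.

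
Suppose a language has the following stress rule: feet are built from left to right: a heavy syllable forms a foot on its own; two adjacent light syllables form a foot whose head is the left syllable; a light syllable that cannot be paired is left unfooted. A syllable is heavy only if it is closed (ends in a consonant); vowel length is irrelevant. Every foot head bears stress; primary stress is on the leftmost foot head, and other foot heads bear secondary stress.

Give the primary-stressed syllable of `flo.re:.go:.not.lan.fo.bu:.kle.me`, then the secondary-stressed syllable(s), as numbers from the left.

Weights: 1 flo L, 2 re: L, 3 go: L, 4 not H, 5 lan H, 6 fo L, 7 bu: L, 8 kle L, 9 me L.
Parse left to right (heavy = foot alone; LL = one foot; stranded L unfooted): (ˈflo.re:) go: (ˈnot) (ˈlan) (ˈfo.bu:) (ˈkle.me).
Foot heads: 1, 4, 5, 6, 8.
Primary stress on the leftmost head = syllable 1.
Secondary stress on 4, 5, 6, 8: ˈflo.re:.go:.ˌnot.ˌlan.ˌfo.bu:.ˌkle.me.

primary 1, secondary 4, 5, 6, 8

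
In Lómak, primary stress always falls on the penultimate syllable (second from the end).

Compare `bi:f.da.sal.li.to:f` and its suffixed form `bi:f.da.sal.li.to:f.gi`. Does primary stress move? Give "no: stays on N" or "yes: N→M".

Base `bi:f.da.sal.li.to:f` (5 syllables):
  The word has 5 syllables; the penultimate syllable (second from the end) is syllable 4 (li).
  → primary stress on syllable 4.
Suffixed `bi:f.da.sal.li.to:f.gi` (6 syllables):
  The word has 6 syllables; the penultimate syllable (second from the end) is syllable 5 (to:f).
  → primary stress on syllable 5.

yes: 4→5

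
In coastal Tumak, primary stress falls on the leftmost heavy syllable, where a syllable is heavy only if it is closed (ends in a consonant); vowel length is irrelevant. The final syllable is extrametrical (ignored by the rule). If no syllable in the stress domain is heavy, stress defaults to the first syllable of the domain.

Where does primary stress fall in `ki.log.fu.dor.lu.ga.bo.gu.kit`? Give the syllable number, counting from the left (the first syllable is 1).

The final syllable (9, kit) is extrametrical; the stress domain is syllables 1–8.
Weights: 1 ki L, 2 log H, 3 fu L, 4 dor H, 5 lu L, 6 ga L, 7 bo L, 8 gu L.
Heavy syllables in the domain: 2, 4. The leftmost is syllable 2 (log).
Primary stress: syllable 2 → ki.ˈlog.fu.dor.lu.ga.bo.gu.kit.

2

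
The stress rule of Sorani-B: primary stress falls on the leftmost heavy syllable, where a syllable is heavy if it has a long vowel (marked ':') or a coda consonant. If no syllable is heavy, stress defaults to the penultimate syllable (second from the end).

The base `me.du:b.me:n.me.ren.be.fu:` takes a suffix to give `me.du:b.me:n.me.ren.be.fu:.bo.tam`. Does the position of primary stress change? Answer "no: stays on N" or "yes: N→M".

no: stays on 2

Base `me.du:b.me:n.me.ren.be.fu:` (7 syllables):
  Weights: 1 me L, 2 du:b H, 3 me:n H, 4 me L, 5 ren H, 6 be L, 7 fu: H.
  Heavy syllables in the domain: 2, 3, 5, 7. The leftmost is syllable 2 (du:b).
  → primary stress on syllable 2.
Suffixed `me.du:b.me:n.me.ren.be.fu:.bo.tam` (9 syllables):
  Weights: 1 me L, 2 du:b H, 3 me:n H, 4 me L, 5 ren H, 6 be L, 7 fu: H, 8 bo L, 9 tam H.
  Heavy syllables in the domain: 2, 3, 5, 7, 9. The leftmost is syllable 2 (du:b).
  → primary stress on syllable 2.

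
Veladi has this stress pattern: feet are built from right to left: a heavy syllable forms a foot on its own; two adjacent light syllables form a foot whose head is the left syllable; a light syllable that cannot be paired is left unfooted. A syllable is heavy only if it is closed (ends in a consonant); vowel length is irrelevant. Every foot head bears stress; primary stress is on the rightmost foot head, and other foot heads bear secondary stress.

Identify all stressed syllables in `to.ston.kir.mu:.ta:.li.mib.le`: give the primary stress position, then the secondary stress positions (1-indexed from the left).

Weights: 1 to L, 2 ston H, 3 kir H, 4 mu: L, 5 ta: L, 6 li L, 7 mib H, 8 le L.
Parse right to left (heavy = foot alone; LL = one foot; stranded L unfooted): to (ˈston) (ˈkir) mu: (ˈta:.li) (ˈmib) le.
Foot heads: 2, 3, 5, 7.
Primary stress on the rightmost head = syllable 7.
Secondary stress on 2, 3, 5: to.ˌston.ˌkir.mu:.ˌta:.li.ˈmib.le.

primary 7, secondary 2, 3, 5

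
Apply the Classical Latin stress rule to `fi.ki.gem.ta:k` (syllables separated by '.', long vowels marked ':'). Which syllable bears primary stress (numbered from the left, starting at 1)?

3

Classical Latin: stress the penult if heavy (long vowel or closed), else the antepenult.
Weights: 2 ki L, 3 gem H, 4 ta:k H.
The penult (syllable 3, gem) is heavy, so it takes stress.
Stress on syllable 3: fi.ki.ˈgem.ta:k.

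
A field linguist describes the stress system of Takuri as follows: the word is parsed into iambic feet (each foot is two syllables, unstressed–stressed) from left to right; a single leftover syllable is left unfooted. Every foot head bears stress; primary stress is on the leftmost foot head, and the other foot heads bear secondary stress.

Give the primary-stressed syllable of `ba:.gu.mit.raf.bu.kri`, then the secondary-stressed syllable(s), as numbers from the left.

primary 2, secondary 4, 6

Parse left to right into iambic (σˈσ) feet: (ba:.ˈgu) (mit.ˈraf) (bu.ˈkri).
Foot heads (stressed positions): 2, 4, 6.
End Rule Leftmost: primary stress on the leftmost head = syllable 2.
Secondary stress on 4, 6: ba:.ˈgu.mit.ˌraf.bu.ˌkri.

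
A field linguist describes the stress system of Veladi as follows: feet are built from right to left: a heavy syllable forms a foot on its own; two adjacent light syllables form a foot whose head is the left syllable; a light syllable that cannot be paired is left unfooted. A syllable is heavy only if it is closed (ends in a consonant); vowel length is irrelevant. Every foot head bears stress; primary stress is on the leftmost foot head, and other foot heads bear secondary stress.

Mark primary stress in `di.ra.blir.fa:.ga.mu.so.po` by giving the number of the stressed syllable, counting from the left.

Weights: 1 di L, 2 ra L, 3 blir H, 4 fa: L, 5 ga L, 6 mu L, 7 so L, 8 po L.
Parse right to left (heavy = foot alone; LL = one foot; stranded L unfooted): (ˈdi.ra) (ˈblir) fa: (ˈga.mu) (ˈso.po).
Foot heads: 1, 3, 5, 7.
Primary stress on the leftmost head = syllable 1.
Primary stress: syllable 1 → ˈdi.ra.blir.fa:.ga.mu.so.po.

1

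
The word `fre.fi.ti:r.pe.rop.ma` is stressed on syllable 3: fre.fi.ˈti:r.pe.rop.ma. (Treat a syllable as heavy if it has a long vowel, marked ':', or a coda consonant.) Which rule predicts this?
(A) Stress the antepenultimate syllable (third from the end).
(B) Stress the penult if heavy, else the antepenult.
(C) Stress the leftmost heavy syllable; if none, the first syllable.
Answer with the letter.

C

Rule A → syllable 4 (observed: 3).
Rule B → syllable 5 (observed: 3).
Rule C → syllable 3 ✓.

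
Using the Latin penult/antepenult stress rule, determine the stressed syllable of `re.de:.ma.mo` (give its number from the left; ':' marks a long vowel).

Classical Latin: stress the penult if heavy (long vowel or closed), else the antepenult.
Weights: 2 de: H, 3 ma L, 4 mo L.
The penult (syllable 3, ma) is light, so stress falls on the antepenult (syllable 2, de:).
Stress on syllable 2: re.ˈde:.ma.mo.

2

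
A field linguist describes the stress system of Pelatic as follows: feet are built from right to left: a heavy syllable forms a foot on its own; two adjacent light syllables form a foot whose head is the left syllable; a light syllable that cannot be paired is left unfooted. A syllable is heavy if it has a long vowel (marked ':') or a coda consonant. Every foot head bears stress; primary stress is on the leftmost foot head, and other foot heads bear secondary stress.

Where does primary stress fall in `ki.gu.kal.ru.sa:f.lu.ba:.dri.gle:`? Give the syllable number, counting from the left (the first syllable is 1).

1

Weights: 1 ki L, 2 gu L, 3 kal H, 4 ru L, 5 sa:f H, 6 lu L, 7 ba: H, 8 dri L, 9 gle: H.
Parse right to left (heavy = foot alone; LL = one foot; stranded L unfooted): (ˈki.gu) (ˈkal) ru (ˈsa:f) lu (ˈba:) dri (ˈgle:).
Foot heads: 1, 3, 5, 7, 9.
Primary stress on the leftmost head = syllable 1.
Primary stress: syllable 1 → ˈki.gu.kal.ru.sa:f.lu.ba:.dri.gle:.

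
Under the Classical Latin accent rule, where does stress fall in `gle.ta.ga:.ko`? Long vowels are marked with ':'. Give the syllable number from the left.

3

Classical Latin: stress the penult if heavy (long vowel or closed), else the antepenult.
Weights: 2 ta L, 3 ga: H, 4 ko L.
The penult (syllable 3, ga:) is heavy, so it takes stress.
Stress on syllable 3: gle.ta.ˈga:.ko.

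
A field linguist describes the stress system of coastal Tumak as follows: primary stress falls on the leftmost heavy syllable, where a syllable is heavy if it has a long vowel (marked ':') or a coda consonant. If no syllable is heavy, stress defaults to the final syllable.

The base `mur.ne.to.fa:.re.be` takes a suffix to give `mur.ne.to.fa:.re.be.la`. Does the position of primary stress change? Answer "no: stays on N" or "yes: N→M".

Base `mur.ne.to.fa:.re.be` (6 syllables):
  Weights: 1 mur H, 2 ne L, 3 to L, 4 fa: H, 5 re L, 6 be L.
  Heavy syllables in the domain: 1, 4. The leftmost is syllable 1 (mur).
  → primary stress on syllable 1.
Suffixed `mur.ne.to.fa:.re.be.la` (7 syllables):
  Weights: 1 mur H, 2 ne L, 3 to L, 4 fa: H, 5 re L, 6 be L, 7 la L.
  Heavy syllables in the domain: 1, 4. The leftmost is syllable 1 (mur).
  → primary stress on syllable 1.

no: stays on 1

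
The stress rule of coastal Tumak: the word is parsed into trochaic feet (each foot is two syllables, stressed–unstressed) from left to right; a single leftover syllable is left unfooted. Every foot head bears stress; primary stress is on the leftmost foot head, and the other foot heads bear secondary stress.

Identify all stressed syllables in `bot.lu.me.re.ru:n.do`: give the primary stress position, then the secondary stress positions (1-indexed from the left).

Parse left to right into trochaic (ˈσσ) feet: (ˈbot.lu) (ˈme.re) (ˈru:n.do).
Foot heads (stressed positions): 1, 3, 5.
End Rule Leftmost: primary stress on the leftmost head = syllable 1.
Secondary stress on 3, 5: ˈbot.lu.ˌme.re.ˌru:n.do.

primary 1, secondary 3, 5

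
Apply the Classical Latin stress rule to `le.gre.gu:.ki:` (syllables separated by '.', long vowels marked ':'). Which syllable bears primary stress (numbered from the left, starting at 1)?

Classical Latin: stress the penult if heavy (long vowel or closed), else the antepenult.
Weights: 2 gre L, 3 gu: H, 4 ki: H.
The penult (syllable 3, gu:) is heavy, so it takes stress.
Stress on syllable 3: le.gre.ˈgu:.ki:.

3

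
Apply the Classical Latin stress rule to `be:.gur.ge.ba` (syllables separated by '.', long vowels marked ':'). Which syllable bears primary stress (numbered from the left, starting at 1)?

2

Classical Latin: stress the penult if heavy (long vowel or closed), else the antepenult.
Weights: 2 gur H, 3 ge L, 4 ba L.
The penult (syllable 3, ge) is light, so stress falls on the antepenult (syllable 2, gur).
Stress on syllable 2: be:.ˈgur.ge.ba.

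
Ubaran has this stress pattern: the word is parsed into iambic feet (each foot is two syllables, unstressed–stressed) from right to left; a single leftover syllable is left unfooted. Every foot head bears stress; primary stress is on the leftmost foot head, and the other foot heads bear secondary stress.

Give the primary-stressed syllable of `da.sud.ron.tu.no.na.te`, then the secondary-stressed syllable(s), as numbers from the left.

Parse right to left into iambic (σˈσ) feet: da (sud.ˈron) (tu.ˈno) (na.ˈte). Syllable 1 is left unfooted.
Foot heads (stressed positions): 3, 5, 7.
End Rule Leftmost: primary stress on the leftmost head = syllable 3.
Secondary stress on 5, 7: da.sud.ˈron.tu.ˌno.na.ˌte.

primary 3, secondary 5, 7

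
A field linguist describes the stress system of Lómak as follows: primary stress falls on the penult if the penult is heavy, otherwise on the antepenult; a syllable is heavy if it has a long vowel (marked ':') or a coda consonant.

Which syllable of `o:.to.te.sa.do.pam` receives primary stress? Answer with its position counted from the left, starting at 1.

Weights: 4 sa L, 5 do L, 6 pam H.
The penult (syllable 5, do) is light, so stress falls on the antepenult (syllable 4, sa).
Primary stress: syllable 4 → o:.to.te.ˈsa.do.pam.

4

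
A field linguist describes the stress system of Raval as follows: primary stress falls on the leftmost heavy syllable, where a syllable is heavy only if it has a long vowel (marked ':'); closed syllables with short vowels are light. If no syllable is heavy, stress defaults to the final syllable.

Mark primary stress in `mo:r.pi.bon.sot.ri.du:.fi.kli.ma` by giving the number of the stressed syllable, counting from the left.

1

Weights: 1 mo:r H, 2 pi L, 3 bon L, 4 sot L, 5 ri L, 6 du: H, 7 fi L, 8 kli L, 9 ma L.
Heavy syllables in the domain: 1, 6. The leftmost is syllable 1 (mo:r).
Primary stress: syllable 1 → ˈmo:r.pi.bon.sot.ri.du:.fi.kli.ma.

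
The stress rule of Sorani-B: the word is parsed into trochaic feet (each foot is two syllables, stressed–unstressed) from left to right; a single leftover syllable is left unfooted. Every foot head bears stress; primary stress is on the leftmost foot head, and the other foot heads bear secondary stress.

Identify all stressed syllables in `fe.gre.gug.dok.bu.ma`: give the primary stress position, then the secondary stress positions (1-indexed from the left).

Parse left to right into trochaic (ˈσσ) feet: (ˈfe.gre) (ˈgug.dok) (ˈbu.ma).
Foot heads (stressed positions): 1, 3, 5.
End Rule Leftmost: primary stress on the leftmost head = syllable 1.
Secondary stress on 3, 5: ˈfe.gre.ˌgug.dok.ˌbu.ma.

primary 1, secondary 3, 5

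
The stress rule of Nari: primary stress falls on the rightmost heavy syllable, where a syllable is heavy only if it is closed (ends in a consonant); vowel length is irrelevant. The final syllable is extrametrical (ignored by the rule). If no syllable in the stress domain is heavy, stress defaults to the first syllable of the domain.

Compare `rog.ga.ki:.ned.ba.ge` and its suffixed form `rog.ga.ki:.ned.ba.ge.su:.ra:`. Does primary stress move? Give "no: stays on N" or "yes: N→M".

no: stays on 4

Base `rog.ga.ki:.ned.ba.ge` (6 syllables):
  The final syllable (6, ge) is extrametrical; the stress domain is syllables 1–5.
  Weights: 1 rog H, 2 ga L, 3 ki: L, 4 ned H, 5 ba L.
  Heavy syllables in the domain: 1, 4. The rightmost is syllable 4 (ned).
  → primary stress on syllable 4.
Suffixed `rog.ga.ki:.ned.ba.ge.su:.ra:` (8 syllables):
  The final syllable (8, ra:) is extrametrical; the stress domain is syllables 1–7.
  Weights: 1 rog H, 2 ga L, 3 ki: L, 4 ned H, 5 ba L, 6 ge L, 7 su: L.
  Heavy syllables in the domain: 1, 4. The rightmost is syllable 4 (ned).
  → primary stress on syllable 4.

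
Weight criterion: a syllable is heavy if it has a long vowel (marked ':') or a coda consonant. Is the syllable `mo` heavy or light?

light

`mo`: short vowel, open (no coda). Short vowel, open → light.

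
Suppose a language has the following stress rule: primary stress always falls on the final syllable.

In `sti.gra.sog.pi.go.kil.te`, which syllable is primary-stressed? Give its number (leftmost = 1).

The word has 7 syllables; the final syllable is syllable 7 (te).
Primary stress: syllable 7 → sti.gra.sog.pi.go.kil.ˈte.

7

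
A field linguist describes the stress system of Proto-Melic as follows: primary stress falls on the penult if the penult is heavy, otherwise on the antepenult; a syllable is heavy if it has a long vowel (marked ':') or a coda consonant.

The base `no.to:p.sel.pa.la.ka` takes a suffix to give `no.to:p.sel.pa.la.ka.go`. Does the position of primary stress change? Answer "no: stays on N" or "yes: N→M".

Base `no.to:p.sel.pa.la.ka` (6 syllables):
  Weights: 4 pa L, 5 la L, 6 ka L.
  The penult (syllable 5, la) is light, so stress falls on the antepenult (syllable 4, pa).
  → primary stress on syllable 4.
Suffixed `no.to:p.sel.pa.la.ka.go` (7 syllables):
  Weights: 5 la L, 6 ka L, 7 go L.
  The penult (syllable 6, ka) is light, so stress falls on the antepenult (syllable 5, la).
  → primary stress on syllable 5.

yes: 4→5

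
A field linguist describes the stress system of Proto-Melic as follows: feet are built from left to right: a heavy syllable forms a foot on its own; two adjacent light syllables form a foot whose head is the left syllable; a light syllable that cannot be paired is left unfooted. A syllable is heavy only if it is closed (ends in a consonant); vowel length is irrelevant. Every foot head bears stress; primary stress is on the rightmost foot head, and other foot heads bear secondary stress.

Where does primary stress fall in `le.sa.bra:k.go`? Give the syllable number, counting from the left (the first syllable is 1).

Weights: 1 le L, 2 sa L, 3 bra:k H, 4 go L.
Parse left to right (heavy = foot alone; LL = one foot; stranded L unfooted): (ˈle.sa) (ˈbra:k) go.
Foot heads: 1, 3.
Primary stress on the rightmost head = syllable 3.
Primary stress: syllable 3 → le.sa.ˈbra:k.go.

3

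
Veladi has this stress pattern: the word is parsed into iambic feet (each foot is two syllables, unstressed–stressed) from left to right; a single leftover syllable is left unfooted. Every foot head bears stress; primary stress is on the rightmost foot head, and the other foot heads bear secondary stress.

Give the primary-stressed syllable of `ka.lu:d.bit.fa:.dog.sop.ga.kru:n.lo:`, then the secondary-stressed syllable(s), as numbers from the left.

Parse left to right into iambic (σˈσ) feet: (ka.ˈlu:d) (bit.ˈfa:) (dog.ˈsop) (ga.ˈkru:n) lo:. Syllable 9 is left unfooted.
Foot heads (stressed positions): 2, 4, 6, 8.
End Rule Rightmost: primary stress on the rightmost head = syllable 8.
Secondary stress on 2, 4, 6: ka.ˌlu:d.bit.ˌfa:.dog.ˌsop.ga.ˈkru:n.lo:.

primary 8, secondary 2, 4, 6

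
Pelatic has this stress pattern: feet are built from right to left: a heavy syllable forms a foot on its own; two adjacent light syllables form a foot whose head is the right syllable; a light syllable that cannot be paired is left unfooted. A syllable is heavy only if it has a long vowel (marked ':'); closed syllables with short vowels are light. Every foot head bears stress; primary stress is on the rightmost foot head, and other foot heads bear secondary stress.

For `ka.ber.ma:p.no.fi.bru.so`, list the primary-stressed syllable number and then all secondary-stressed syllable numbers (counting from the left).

Weights: 1 ka L, 2 ber L, 3 ma:p H, 4 no L, 5 fi L, 6 bru L, 7 so L.
Parse right to left (heavy = foot alone; LL = one foot; stranded L unfooted): (ka.ˈber) (ˈma:p) (no.ˈfi) (bru.ˈso).
Foot heads: 2, 3, 5, 7.
Primary stress on the rightmost head = syllable 7.
Secondary stress on 2, 3, 5: ka.ˌber.ˌma:p.no.ˌfi.bru.ˈso.

primary 7, secondary 2, 3, 5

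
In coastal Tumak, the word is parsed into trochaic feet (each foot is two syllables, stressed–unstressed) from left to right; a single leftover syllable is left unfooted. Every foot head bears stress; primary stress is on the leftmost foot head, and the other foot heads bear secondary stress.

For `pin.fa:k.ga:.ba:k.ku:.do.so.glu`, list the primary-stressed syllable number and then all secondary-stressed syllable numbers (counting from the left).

primary 1, secondary 3, 5, 7

Parse left to right into trochaic (ˈσσ) feet: (ˈpin.fa:k) (ˈga:.ba:k) (ˈku:.do) (ˈso.glu).
Foot heads (stressed positions): 1, 3, 5, 7.
End Rule Leftmost: primary stress on the leftmost head = syllable 1.
Secondary stress on 3, 5, 7: ˈpin.fa:k.ˌga:.ba:k.ˌku:.do.ˌso.glu.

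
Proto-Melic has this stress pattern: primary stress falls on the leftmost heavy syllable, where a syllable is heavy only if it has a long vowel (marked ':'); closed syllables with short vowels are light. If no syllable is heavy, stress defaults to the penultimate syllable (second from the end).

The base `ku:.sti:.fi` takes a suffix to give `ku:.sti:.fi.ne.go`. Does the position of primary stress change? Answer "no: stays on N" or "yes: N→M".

no: stays on 1

Base `ku:.sti:.fi` (3 syllables):
  Weights: 1 ku: H, 2 sti: H, 3 fi L.
  Heavy syllables in the domain: 1, 2. The leftmost is syllable 1 (ku:).
  → primary stress on syllable 1.
Suffixed `ku:.sti:.fi.ne.go` (5 syllables):
  Weights: 1 ku: H, 2 sti: H, 3 fi L, 4 ne L, 5 go L.
  Heavy syllables in the domain: 1, 2. The leftmost is syllable 1 (ku:).
  → primary stress on syllable 1.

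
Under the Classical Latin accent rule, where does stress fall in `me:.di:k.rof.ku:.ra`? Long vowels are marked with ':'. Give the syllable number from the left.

4

Classical Latin: stress the penult if heavy (long vowel or closed), else the antepenult.
Weights: 3 rof H, 4 ku: H, 5 ra L.
The penult (syllable 4, ku:) is heavy, so it takes stress.
Stress on syllable 4: me:.di:k.rof.ˈku:.ra.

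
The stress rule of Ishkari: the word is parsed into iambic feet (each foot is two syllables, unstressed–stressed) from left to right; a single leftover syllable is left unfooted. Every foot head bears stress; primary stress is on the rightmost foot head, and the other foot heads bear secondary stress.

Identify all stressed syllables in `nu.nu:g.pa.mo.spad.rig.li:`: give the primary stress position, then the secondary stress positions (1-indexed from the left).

primary 6, secondary 2, 4

Parse left to right into iambic (σˈσ) feet: (nu.ˈnu:g) (pa.ˈmo) (spad.ˈrig) li:. Syllable 7 is left unfooted.
Foot heads (stressed positions): 2, 4, 6.
End Rule Rightmost: primary stress on the rightmost head = syllable 6.
Secondary stress on 2, 4: nu.ˌnu:g.pa.ˌmo.spad.ˈrig.li:.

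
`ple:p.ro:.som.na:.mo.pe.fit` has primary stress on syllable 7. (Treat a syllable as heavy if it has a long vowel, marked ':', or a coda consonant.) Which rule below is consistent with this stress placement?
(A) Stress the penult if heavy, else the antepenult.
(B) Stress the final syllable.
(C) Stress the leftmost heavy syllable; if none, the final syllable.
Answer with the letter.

B

Rule A → syllable 5 (observed: 7).
Rule B → syllable 7 ✓.
Rule C → syllable 1 (observed: 7).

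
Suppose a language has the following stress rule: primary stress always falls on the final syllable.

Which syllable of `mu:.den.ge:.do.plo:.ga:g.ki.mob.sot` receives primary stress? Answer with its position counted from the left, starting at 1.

9

The word has 9 syllables; the final syllable is syllable 9 (sot).
Primary stress: syllable 9 → mu:.den.ge:.do.plo:.ga:g.ki.mob.ˈsot.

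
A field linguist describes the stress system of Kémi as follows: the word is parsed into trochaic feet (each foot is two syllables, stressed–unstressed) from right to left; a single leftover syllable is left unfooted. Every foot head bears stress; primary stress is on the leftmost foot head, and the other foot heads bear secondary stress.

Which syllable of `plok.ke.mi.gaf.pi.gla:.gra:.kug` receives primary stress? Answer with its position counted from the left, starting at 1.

1

Parse right to left into trochaic (ˈσσ) feet: (ˈplok.ke) (ˈmi.gaf) (ˈpi.gla:) (ˈgra:.kug).
Foot heads (stressed positions): 1, 3, 5, 7.
End Rule Leftmost: primary stress on the leftmost head = syllable 1.
Primary stress: syllable 1 → ˈplok.ke.mi.gaf.pi.gla:.gra:.kug.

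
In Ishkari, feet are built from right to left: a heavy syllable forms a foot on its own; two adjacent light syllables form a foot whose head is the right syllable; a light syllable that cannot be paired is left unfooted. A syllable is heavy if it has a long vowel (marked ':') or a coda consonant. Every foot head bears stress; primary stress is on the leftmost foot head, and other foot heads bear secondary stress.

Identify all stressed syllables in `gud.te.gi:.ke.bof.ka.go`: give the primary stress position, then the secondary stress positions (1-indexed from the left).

Weights: 1 gud H, 2 te L, 3 gi: H, 4 ke L, 5 bof H, 6 ka L, 7 go L.
Parse right to left (heavy = foot alone; LL = one foot; stranded L unfooted): (ˈgud) te (ˈgi:) ke (ˈbof) (ka.ˈgo).
Foot heads: 1, 3, 5, 7.
Primary stress on the leftmost head = syllable 1.
Secondary stress on 3, 5, 7: ˈgud.te.ˌgi:.ke.ˌbof.ka.ˌgo.

primary 1, secondary 3, 5, 7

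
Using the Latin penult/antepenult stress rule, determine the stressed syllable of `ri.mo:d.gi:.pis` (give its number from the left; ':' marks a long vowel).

3

Classical Latin: stress the penult if heavy (long vowel or closed), else the antepenult.
Weights: 2 mo:d H, 3 gi: H, 4 pis H.
The penult (syllable 3, gi:) is heavy, so it takes stress.
Stress on syllable 3: ri.mo:d.ˈgi:.pis.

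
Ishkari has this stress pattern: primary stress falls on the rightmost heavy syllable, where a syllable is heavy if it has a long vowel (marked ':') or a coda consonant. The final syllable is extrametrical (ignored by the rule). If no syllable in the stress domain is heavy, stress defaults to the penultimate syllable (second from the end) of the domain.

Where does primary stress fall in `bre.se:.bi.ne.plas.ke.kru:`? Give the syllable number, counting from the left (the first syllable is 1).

5

The final syllable (7, kru:) is extrametrical; the stress domain is syllables 1–6.
Weights: 1 bre L, 2 se: H, 3 bi L, 4 ne L, 5 plas H, 6 ke L.
Heavy syllables in the domain: 2, 5. The rightmost is syllable 5 (plas).
Primary stress: syllable 5 → bre.se:.bi.ne.ˈplas.ke.kru:.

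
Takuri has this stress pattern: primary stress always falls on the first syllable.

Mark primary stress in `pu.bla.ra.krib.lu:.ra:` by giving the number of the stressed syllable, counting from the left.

1

The word has 6 syllables; the first syllable is syllable 1 (pu).
Primary stress: syllable 1 → ˈpu.bla.ra.krib.lu:.ra:.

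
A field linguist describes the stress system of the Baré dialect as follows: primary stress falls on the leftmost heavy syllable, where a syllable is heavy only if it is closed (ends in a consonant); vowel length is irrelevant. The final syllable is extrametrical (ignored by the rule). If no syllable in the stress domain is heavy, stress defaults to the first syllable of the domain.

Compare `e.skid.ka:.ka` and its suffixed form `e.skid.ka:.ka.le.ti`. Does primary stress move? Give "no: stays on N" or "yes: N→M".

Base `e.skid.ka:.ka` (4 syllables):
  The final syllable (4, ka) is extrametrical; the stress domain is syllables 1–3.
  Weights: 1 e L, 2 skid H, 3 ka: L.
  Heavy syllables in the domain: 2. The leftmost is syllable 2 (skid).
  → primary stress on syllable 2.
Suffixed `e.skid.ka:.ka.le.ti` (6 syllables):
  The final syllable (6, ti) is extrametrical; the stress domain is syllables 1–5.
  Weights: 1 e L, 2 skid H, 3 ka: L, 4 ka L, 5 le L.
  Heavy syllables in the domain: 2. The leftmost is syllable 2 (skid).
  → primary stress on syllable 2.

no: stays on 2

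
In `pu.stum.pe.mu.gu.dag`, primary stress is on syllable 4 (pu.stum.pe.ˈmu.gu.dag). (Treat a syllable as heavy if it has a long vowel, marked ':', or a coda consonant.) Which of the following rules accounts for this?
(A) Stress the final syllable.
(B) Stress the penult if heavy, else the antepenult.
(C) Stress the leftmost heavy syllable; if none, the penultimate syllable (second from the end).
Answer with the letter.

Rule A → syllable 6 (observed: 4).
Rule B → syllable 4 ✓.
Rule C → syllable 2 (observed: 4).

B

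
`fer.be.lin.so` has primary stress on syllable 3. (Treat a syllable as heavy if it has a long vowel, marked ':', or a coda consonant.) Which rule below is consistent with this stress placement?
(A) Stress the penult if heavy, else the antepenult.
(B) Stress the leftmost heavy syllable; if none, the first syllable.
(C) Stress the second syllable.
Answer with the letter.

A

Rule A → syllable 3 ✓.
Rule B → syllable 1 (observed: 3).
Rule C → syllable 2 (observed: 3).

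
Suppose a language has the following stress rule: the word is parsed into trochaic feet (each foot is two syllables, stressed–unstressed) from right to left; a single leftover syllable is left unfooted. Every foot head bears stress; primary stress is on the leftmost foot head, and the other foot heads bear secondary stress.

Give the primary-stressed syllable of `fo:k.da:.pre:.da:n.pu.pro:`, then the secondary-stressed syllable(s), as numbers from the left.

Parse right to left into trochaic (ˈσσ) feet: (ˈfo:k.da:) (ˈpre:.da:n) (ˈpu.pro:).
Foot heads (stressed positions): 1, 3, 5.
End Rule Leftmost: primary stress on the leftmost head = syllable 1.
Secondary stress on 3, 5: ˈfo:k.da:.ˌpre:.da:n.ˌpu.pro:.

primary 1, secondary 3, 5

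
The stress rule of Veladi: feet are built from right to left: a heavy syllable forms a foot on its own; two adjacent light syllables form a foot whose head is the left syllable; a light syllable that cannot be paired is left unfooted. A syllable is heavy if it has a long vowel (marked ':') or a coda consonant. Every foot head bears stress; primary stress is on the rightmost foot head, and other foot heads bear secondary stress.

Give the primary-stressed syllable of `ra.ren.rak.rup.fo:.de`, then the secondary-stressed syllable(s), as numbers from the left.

Weights: 1 ra L, 2 ren H, 3 rak H, 4 rup H, 5 fo: H, 6 de L.
Parse right to left (heavy = foot alone; LL = one foot; stranded L unfooted): ra (ˈren) (ˈrak) (ˈrup) (ˈfo:) de.
Foot heads: 2, 3, 4, 5.
Primary stress on the rightmost head = syllable 5.
Secondary stress on 2, 3, 4: ra.ˌren.ˌrak.ˌrup.ˈfo:.de.

primary 5, secondary 2, 3, 4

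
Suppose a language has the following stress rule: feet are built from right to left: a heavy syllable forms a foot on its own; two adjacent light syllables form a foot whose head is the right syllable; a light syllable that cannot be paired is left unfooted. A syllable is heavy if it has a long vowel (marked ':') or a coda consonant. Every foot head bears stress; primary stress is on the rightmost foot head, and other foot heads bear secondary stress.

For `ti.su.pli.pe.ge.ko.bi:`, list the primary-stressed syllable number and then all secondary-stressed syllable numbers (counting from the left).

Weights: 1 ti L, 2 su L, 3 pli L, 4 pe L, 5 ge L, 6 ko L, 7 bi: H.
Parse right to left (heavy = foot alone; LL = one foot; stranded L unfooted): (ti.ˈsu) (pli.ˈpe) (ge.ˈko) (ˈbi:).
Foot heads: 2, 4, 6, 7.
Primary stress on the rightmost head = syllable 7.
Secondary stress on 2, 4, 6: ti.ˌsu.pli.ˌpe.ge.ˌko.ˈbi:.

primary 7, secondary 2, 4, 6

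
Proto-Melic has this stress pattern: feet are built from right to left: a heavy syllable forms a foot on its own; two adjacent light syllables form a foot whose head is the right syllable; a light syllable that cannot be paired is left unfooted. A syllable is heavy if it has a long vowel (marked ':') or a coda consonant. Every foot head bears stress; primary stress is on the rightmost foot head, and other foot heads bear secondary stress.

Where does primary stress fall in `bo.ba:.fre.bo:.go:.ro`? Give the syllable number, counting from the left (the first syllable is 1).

5

Weights: 1 bo L, 2 ba: H, 3 fre L, 4 bo: H, 5 go: H, 6 ro L.
Parse right to left (heavy = foot alone; LL = one foot; stranded L unfooted): bo (ˈba:) fre (ˈbo:) (ˈgo:) ro.
Foot heads: 2, 4, 5.
Primary stress on the rightmost head = syllable 5.
Primary stress: syllable 5 → bo.ba:.fre.bo:.ˈgo:.ro.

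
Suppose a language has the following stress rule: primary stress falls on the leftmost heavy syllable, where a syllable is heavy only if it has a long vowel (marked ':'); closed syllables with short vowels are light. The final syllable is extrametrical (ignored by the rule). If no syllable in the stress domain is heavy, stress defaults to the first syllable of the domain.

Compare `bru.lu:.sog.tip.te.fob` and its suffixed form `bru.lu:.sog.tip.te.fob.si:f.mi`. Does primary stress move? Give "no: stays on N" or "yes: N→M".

Base `bru.lu:.sog.tip.te.fob` (6 syllables):
  The final syllable (6, fob) is extrametrical; the stress domain is syllables 1–5.
  Weights: 1 bru L, 2 lu: H, 3 sog L, 4 tip L, 5 te L.
  Heavy syllables in the domain: 2. The leftmost is syllable 2 (lu:).
  → primary stress on syllable 2.
Suffixed `bru.lu:.sog.tip.te.fob.si:f.mi` (8 syllables):
  The final syllable (8, mi) is extrametrical; the stress domain is syllables 1–7.
  Weights: 1 bru L, 2 lu: H, 3 sog L, 4 tip L, 5 te L, 6 fob L, 7 si:f H.
  Heavy syllables in the domain: 2, 7. The leftmost is syllable 2 (lu:).
  → primary stress on syllable 2.

no: stays on 2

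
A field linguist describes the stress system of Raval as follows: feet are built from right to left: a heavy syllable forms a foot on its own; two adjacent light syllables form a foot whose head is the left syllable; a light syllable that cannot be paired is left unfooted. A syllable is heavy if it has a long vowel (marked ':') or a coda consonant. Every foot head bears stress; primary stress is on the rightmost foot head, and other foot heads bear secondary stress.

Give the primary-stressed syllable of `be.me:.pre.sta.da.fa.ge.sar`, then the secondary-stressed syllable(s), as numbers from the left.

primary 8, secondary 2, 4, 6

Weights: 1 be L, 2 me: H, 3 pre L, 4 sta L, 5 da L, 6 fa L, 7 ge L, 8 sar H.
Parse right to left (heavy = foot alone; LL = one foot; stranded L unfooted): be (ˈme:) pre (ˈsta.da) (ˈfa.ge) (ˈsar).
Foot heads: 2, 4, 6, 8.
Primary stress on the rightmost head = syllable 8.
Secondary stress on 2, 4, 6: be.ˌme:.pre.ˌsta.da.ˌfa.ge.ˈsar.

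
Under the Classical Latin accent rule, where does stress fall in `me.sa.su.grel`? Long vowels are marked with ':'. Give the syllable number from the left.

2

Classical Latin: stress the penult if heavy (long vowel or closed), else the antepenult.
Weights: 2 sa L, 3 su L, 4 grel H.
The penult (syllable 3, su) is light, so stress falls on the antepenult (syllable 2, sa).
Stress on syllable 2: me.ˈsa.su.grel.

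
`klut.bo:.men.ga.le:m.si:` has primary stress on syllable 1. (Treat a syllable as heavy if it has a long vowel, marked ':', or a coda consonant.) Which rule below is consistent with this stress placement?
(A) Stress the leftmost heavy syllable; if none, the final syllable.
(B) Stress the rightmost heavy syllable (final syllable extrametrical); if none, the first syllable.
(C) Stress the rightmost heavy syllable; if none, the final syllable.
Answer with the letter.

Rule A → syllable 1 ✓.
Rule B → syllable 5 (observed: 1).
Rule C → syllable 6 (observed: 1).

A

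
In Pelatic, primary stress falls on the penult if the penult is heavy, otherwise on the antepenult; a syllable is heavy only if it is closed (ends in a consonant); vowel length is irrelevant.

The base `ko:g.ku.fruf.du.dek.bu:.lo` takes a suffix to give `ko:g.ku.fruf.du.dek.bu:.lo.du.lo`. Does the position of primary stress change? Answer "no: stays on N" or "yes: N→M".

yes: 5→7

Base `ko:g.ku.fruf.du.dek.bu:.lo` (7 syllables):
  Weights: 5 dek H, 6 bu: L, 7 lo L.
  The penult (syllable 6, bu:) is light, so stress falls on the antepenult (syllable 5, dek).
  → primary stress on syllable 5.
Suffixed `ko:g.ku.fruf.du.dek.bu:.lo.du.lo` (9 syllables):
  Weights: 7 lo L, 8 du L, 9 lo L.
  The penult (syllable 8, du) is light, so stress falls on the antepenult (syllable 7, lo).
  → primary stress on syllable 7.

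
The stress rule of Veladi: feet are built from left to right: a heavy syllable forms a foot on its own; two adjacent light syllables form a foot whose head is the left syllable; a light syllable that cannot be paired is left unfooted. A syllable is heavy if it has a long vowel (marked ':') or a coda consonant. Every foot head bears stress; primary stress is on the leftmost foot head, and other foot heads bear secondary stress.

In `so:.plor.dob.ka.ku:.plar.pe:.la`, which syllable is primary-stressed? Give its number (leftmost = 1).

Weights: 1 so: H, 2 plor H, 3 dob H, 4 ka L, 5 ku: H, 6 plar H, 7 pe: H, 8 la L.
Parse left to right (heavy = foot alone; LL = one foot; stranded L unfooted): (ˈso:) (ˈplor) (ˈdob) ka (ˈku:) (ˈplar) (ˈpe:) la.
Foot heads: 1, 2, 3, 5, 6, 7.
Primary stress on the leftmost head = syllable 1.
Primary stress: syllable 1 → ˈso:.plor.dob.ka.ku:.plar.pe:.la.

1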